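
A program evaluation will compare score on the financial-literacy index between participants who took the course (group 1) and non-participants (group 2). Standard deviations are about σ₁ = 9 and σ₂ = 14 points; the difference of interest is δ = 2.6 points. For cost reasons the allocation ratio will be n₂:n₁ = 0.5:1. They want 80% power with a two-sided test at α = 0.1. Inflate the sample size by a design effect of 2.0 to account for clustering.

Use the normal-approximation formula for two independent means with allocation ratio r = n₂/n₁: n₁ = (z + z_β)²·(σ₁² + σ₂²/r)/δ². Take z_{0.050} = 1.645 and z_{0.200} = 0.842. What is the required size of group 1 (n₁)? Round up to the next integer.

n₁ = (z_{α/2} + z_β)² · (σ₁² + σ₂²/r) / δ²
   = (1.645 + 0.842)² · (9² + 14²/0.5) / 2.6²
   = 6.1852 · (81 + 392) / 6.76
   = 6.1852 · 473 / 6.76
   = 432.78
Design effect: 2.0 × 432.78 = 865.56.
Round up → n₁ = 866; n₂ = r·n₁ = 0.5 × 866 = 433.

n₁ = 866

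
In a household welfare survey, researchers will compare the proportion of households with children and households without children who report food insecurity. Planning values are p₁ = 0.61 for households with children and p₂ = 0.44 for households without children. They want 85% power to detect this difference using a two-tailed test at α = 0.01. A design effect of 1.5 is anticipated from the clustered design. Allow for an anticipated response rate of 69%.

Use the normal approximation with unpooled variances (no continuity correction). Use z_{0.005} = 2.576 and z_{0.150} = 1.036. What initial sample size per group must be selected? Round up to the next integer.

n = (z_{α/2} + z_β)² · [p₁(1−p₁) + p₂(1−p₂)] / (p₁ − p₂)²
  = (2.576 + 1.036)² · (0.61·0.39 + 0.44·0.56) / (0.17)²
  = (3.612)² · (0.2379 + 0.2464) / 0.0289
  = 13.0465 · 0.4843 / 0.0289
  = 218.63
Design effect: 1.5 × 218.63 = 327.95.
Adjust for 69% response: 327.95 / 0.69 = 475.29.
Round up → n = 476 per group.

n = 476 per group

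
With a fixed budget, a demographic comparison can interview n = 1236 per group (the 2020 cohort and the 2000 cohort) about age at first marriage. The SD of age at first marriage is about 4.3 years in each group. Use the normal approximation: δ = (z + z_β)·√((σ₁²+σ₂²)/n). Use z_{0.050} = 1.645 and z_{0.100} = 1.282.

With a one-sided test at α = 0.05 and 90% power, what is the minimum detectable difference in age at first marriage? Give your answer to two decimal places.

δ = (z_α + z_β) · √((σ₁²+σ₂²)/n)
  = (1.645 + 1.282) · √(36.98/1236)
  = 2.927 · √0.02992
  = 2.927 · 0.1730
  = 0.5063

Minimum detectable difference ≈ 0.51 years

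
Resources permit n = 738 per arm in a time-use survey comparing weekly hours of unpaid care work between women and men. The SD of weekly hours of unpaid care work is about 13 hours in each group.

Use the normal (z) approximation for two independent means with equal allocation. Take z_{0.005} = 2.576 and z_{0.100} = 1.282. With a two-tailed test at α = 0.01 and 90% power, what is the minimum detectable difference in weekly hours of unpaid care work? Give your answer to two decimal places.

Minimum detectable difference ≈ 2.61 hours

δ = (z_{α/2} + z_β) · √((σ₁²+σ₂²)/n)
  = (2.576 + 1.282) · √(338/738)
  = 3.858 · √0.45799
  = 3.858 · 0.6768
  = 2.6109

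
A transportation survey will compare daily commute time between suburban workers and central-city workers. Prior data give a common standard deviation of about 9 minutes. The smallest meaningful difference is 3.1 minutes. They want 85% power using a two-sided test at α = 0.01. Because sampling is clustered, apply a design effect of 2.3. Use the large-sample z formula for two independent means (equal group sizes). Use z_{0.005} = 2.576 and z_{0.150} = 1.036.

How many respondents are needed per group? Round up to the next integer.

n = (z_{α/2} + z_β)² · (σ₁² + σ₂²) / δ²
  = (2.576 + 1.036)² · (2·9² = 162) / 3.1²
  = 13.0465 · 162 / 9.61
  = 219.93
Design effect: 2.3 × 219.93 = 505.84.
Round up → n = 506 per group.

n = 506 per group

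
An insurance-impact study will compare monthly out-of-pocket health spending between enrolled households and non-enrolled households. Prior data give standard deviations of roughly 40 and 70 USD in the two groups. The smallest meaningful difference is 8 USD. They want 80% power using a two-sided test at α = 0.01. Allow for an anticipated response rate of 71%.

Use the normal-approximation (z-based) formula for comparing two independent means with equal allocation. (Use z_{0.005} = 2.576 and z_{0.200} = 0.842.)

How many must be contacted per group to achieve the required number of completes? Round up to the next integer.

n = (z_{α/2} + z_β)² · (σ₁² + σ₂²) / δ²
  = (2.576 + 0.842)² · (40² + 70² = 6500) / 8²
  = 11.6827 · 6500 / 64
  = 1186.53
Adjust for 71% response: 1186.53 / 0.71 = 1671.16.
Round up → n = 1672 per group.

n = 1672 per group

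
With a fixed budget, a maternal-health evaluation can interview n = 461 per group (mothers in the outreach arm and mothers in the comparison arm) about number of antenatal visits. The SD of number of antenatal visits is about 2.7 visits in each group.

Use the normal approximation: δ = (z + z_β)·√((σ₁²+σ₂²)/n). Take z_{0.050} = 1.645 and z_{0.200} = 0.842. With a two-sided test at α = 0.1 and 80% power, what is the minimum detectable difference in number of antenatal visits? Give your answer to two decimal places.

Minimum detectable difference ≈ 0.44 visits

δ = (z_{α/2} + z_β) · √((σ₁²+σ₂²)/n)
  = (1.645 + 0.842) · √(14.58/461)
  = 2.487 · √0.03163
  = 2.487 · 0.1778
  = 0.4423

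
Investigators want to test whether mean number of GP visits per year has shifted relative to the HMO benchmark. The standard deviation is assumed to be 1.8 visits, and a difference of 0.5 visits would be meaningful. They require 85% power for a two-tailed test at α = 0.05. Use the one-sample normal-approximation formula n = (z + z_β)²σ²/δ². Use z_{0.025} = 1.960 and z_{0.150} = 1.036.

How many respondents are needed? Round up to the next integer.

n = 117

n = (z_{α/2} + z_β)² · σ² / δ²
  = (1.960 + 1.036)² · 1.8² / 0.5²
  = 8.9760 · 3.24 / 0.25
  = 116.33
Round up → n = 117.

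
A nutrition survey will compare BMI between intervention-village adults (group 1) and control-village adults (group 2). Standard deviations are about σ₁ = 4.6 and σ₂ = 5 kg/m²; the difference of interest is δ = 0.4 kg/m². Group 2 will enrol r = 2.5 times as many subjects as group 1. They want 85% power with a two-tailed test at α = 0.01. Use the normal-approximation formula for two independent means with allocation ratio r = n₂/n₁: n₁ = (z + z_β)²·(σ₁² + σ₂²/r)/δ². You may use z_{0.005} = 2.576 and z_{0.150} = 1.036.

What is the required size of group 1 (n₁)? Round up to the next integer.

n₁ = 2541

n₁ = (z_{α/2} + z_β)² · (σ₁² + σ₂²/r) / δ²
   = (2.576 + 1.036)² · (4.6² + 5²/2.5) / 0.4²
   = 13.0465 · (21.16 + 10) / 0.16
   = 13.0465 · 31.16 / 0.16
   = 2540.81
Round up → n₁ = 2541; n₂ = r·n₁ = 2.5 × 2541 = 6353.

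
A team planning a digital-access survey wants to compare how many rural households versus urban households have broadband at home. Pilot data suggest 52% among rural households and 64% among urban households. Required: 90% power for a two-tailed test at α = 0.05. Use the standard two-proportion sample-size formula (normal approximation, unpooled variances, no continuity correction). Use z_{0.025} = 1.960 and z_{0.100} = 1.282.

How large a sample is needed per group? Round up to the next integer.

n = 351 per group

n = (z_{α/2} + z_β)² · [p₁(1−p₁) + p₂(1−p₂)] / (p₁ − p₂)²
  = (1.960 + 1.282)² · (0.52·0.48 + 0.64·0.36) / (-0.12)²
  = (3.242)² · (0.2496 + 0.2304) / 0.0144
  = 10.5106 · 0.4800 / 0.0144
  = 350.35
Round up → n = 351 per group.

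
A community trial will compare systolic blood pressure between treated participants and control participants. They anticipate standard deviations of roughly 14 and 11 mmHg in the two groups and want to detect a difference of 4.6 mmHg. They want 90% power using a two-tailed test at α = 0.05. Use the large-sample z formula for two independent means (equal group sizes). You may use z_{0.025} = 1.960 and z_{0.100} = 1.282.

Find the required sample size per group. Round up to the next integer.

n = 158 per group

n = (z_{α/2} + z_β)² · (σ₁² + σ₂²) / δ²
  = (1.960 + 1.282)² · (14² + 11² = 317) / 4.6²
  = 10.5106 · 317 / 21.16
  = 157.46
Round up → n = 158 per group.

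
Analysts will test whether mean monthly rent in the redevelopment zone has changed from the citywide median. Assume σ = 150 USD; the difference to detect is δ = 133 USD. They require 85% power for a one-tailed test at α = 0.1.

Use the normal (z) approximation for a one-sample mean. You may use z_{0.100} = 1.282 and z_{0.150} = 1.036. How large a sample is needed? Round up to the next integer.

n = (z_α + z_β)² · σ² / δ²
  = (1.282 + 1.036)² · 150² / 133²
  = 5.3731 · 22500 / 17689
  = 6.83
Round up → n = 7.

n = 7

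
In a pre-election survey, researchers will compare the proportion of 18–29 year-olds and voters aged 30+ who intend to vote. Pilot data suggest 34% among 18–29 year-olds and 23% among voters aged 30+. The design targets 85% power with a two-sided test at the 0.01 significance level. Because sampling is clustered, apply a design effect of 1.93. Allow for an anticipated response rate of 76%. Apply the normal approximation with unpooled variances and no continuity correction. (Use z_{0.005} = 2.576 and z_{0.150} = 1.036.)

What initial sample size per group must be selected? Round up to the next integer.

n = 1100 per group

n = (z_{α/2} + z_β)² · [p₁(1−p₁) + p₂(1−p₂)] / (p₁ − p₂)²
  = (2.576 + 1.036)² · (0.34·0.66 + 0.23·0.77) / (0.11)²
  = (3.612)² · (0.2244 + 0.1771) / 0.0121
  = 13.0465 · 0.4015 / 0.0121
  = 432.91
Design effect: 1.93 × 432.91 = 835.51.
Adjust for 76% response: 835.51 / 0.76 = 1099.36.
Round up → n = 1100 per group.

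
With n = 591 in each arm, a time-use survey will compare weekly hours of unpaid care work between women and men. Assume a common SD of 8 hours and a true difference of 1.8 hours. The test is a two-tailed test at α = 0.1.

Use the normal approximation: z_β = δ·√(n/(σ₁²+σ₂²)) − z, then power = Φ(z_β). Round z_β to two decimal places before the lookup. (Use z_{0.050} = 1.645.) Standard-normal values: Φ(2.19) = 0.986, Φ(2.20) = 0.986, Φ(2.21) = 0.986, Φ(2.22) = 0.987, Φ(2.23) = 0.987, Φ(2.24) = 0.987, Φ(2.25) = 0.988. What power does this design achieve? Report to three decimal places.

Power ≈ 0.987

z_β = δ·√(n/(σ₁²+σ₂²)) − z_{α/2}
    = 1.8 · √(591/128) − 1.645
    = 1.8 · 2.14876 − 1.645
    = 3.8678 − 1.645 = 2.2228 → 2.22
Power = Φ(2.22) = 0.987.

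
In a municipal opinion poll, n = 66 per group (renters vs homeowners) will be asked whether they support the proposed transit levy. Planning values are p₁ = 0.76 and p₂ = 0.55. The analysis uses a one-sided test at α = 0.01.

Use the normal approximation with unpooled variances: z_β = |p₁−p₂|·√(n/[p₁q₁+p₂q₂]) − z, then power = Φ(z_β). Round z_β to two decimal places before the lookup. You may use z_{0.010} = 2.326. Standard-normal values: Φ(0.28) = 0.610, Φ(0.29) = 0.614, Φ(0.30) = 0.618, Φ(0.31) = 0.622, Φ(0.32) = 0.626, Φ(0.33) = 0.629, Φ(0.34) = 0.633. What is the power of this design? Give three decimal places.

z_β = |p₁−p₂|·√(n/[p₁q₁+p₂q₂]) − z_α
    = 0.21 · √(66/0.4299) − 2.326
    = 0.21 · 12.3905 − 2.326
    = 2.6020 − 2.326 = 0.2760 → 0.28
Power = Φ(0.28) = 0.610.

Power ≈ 0.610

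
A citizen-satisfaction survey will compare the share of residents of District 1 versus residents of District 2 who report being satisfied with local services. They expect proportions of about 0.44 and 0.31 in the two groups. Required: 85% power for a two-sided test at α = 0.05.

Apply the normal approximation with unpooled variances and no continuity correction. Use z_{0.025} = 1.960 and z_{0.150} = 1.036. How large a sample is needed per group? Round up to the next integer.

n = (z_{α/2} + z_β)² · [p₁(1−p₁) + p₂(1−p₂)] / (p₁ − p₂)²
  = (1.960 + 1.036)² · (0.44·0.56 + 0.31·0.69) / (0.13)²
  = (2.996)² · (0.2464 + 0.2139) / 0.0169
  = 8.9760 · 0.4603 / 0.0169
  = 244.48
Round up → n = 245 per group.

n = 245 per group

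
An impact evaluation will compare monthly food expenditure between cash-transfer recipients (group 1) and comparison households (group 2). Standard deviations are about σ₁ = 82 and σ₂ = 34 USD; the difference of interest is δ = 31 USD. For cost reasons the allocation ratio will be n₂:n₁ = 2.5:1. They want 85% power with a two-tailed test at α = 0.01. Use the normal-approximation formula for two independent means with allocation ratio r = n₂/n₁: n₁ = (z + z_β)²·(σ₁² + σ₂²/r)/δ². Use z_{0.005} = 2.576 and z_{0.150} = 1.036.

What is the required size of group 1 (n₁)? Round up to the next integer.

n₁ = (z_{α/2} + z_β)² · (σ₁² + σ₂²/r) / δ²
   = (2.576 + 1.036)² · (82² + 34²/2.5) / 31²
   = 13.0465 · (6724 + 462.4) / 961
   = 13.0465 · 7186.4 / 961
   = 97.56
Round up → n₁ = 98; n₂ = r·n₁ = 2.5 × 98 = 245.

n₁ = 98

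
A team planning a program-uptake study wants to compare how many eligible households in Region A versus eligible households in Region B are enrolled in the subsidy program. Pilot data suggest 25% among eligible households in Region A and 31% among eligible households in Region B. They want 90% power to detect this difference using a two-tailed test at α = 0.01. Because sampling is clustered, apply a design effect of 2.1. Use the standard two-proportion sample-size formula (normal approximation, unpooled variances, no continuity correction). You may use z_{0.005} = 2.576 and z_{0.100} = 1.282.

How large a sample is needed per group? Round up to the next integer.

n = 3486 per group

n = (z_{α/2} + z_β)² · [p₁(1−p₁) + p₂(1−p₂)] / (p₁ − p₂)²
  = (2.576 + 1.282)² · (0.25·0.75 + 0.31·0.69) / (-0.06)²
  = (3.858)² · (0.1875 + 0.2139) / 0.0036
  = 14.8842 · 0.4014 / 0.0036
  = 1659.58
Design effect: 2.1 × 1659.58 = 3485.13.
Round up → n = 3486 per group.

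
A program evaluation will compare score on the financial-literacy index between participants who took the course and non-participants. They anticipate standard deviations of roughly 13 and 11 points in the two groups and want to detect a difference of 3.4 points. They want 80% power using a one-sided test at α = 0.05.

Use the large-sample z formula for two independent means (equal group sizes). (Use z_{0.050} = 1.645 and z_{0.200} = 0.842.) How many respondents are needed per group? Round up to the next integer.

n = 156 per group

n = (z_α + z_β)² · (σ₁² + σ₂²) / δ²
  = (1.645 + 0.842)² · (13² + 11² = 290) / 3.4²
  = 6.1852 · 290 / 11.56
  = 155.16
Round up → n = 156 per group.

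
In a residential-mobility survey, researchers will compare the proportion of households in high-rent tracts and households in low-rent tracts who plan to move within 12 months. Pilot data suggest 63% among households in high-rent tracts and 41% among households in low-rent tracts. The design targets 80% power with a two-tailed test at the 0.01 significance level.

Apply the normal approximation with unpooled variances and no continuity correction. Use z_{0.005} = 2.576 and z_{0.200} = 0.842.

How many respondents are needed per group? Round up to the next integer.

n = (z_{α/2} + z_β)² · [p₁(1−p₁) + p₂(1−p₂)] / (p₁ − p₂)²
  = (2.576 + 0.842)² · (0.63·0.37 + 0.41·0.59) / (0.22)²
  = (3.418)² · (0.2331 + 0.2419) / 0.0484
  = 11.6827 · 0.4750 / 0.0484
  = 114.65
Round up → n = 115 per group.

n = 115 per group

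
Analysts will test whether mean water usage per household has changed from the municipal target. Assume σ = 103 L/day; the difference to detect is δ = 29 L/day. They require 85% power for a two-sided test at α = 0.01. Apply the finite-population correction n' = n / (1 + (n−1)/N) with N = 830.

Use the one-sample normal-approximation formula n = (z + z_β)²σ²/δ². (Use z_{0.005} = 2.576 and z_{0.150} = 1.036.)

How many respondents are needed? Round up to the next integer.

n = 138

n = (z_{α/2} + z_β)² · σ² / δ²
  = (2.576 + 1.036)² · 103² / 29²
  = 13.0465 · 10609 / 841
  = 164.58
Finite-population correction (N = 830): 164.58 / (1 + (164.58 − 1)/830) = 137.48.
Round up → n = 138.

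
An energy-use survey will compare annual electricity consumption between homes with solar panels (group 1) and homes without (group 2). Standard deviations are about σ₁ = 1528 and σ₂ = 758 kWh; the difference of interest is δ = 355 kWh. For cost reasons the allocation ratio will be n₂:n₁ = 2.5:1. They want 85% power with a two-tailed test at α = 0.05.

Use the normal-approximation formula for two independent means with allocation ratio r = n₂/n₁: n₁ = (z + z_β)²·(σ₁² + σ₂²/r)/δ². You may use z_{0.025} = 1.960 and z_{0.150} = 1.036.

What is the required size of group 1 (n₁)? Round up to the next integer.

n₁ = (z_{α/2} + z_β)² · (σ₁² + σ₂²/r) / δ²
   = (1.960 + 1.036)² · (1528² + 758²/2.5) / 355²
   = 8.9760 · (2334784 + 229825.6) / 126025
   = 8.9760 · 2564609.6 / 126025
   = 182.66
Round up → n₁ = 183; n₂ = r·n₁ = 2.5 × 183 = 458.

n₁ = 183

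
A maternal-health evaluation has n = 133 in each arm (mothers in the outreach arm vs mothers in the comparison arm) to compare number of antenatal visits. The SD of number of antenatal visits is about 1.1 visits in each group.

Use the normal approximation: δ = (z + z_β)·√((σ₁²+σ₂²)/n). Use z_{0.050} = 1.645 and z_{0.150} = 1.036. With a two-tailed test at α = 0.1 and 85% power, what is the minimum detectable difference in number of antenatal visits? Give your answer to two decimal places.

δ = (z_{α/2} + z_β) · √((σ₁²+σ₂²)/n)
  = (1.645 + 1.036) · √(2.42/133)
  = 2.681 · √0.0182
  = 2.681 · 0.1349
  = 0.3616

Minimum detectable difference ≈ 0.36 visits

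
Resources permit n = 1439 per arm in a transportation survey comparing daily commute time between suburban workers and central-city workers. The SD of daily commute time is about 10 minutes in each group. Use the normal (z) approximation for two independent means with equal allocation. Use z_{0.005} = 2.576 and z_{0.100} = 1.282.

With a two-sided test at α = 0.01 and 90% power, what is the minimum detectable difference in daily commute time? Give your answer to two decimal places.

Minimum detectable difference ≈ 1.44 minutes

δ = (z_{α/2} + z_β) · √((σ₁²+σ₂²)/n)
  = (2.576 + 1.282) · √(200/1439)
  = 3.858 · √0.13899
  = 3.858 · 0.3728
  = 1.4383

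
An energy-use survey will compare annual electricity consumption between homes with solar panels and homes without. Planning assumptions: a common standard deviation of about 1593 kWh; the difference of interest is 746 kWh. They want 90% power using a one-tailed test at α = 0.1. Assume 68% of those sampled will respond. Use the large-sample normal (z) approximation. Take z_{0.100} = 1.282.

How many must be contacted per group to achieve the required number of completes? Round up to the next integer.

n = 89 per group

n = (z_α + z_β)² · (σ₁² + σ₂²) / δ²
  = (1.282 + 1.282)² · (2·1593² = 5075298) / 746²
  = 6.5741 · 5075298 / 556516
  = 59.95
Adjust for 68% response: 59.95 / 0.68 = 88.17.
Round up → n = 89 per group.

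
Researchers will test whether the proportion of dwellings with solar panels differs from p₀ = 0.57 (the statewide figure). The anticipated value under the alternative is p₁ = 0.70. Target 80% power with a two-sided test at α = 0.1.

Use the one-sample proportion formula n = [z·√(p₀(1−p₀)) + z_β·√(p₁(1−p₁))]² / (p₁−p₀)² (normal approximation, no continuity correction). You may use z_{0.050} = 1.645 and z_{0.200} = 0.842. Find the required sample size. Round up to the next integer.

n = 86

n = [z_{α/2}·√(p₀q₀) + z_β·√(p₁q₁)]² / (p₁ − p₀)²
  = [1.645·√(0.57·0.43) + 0.842·√(0.70·0.30)]² / (0.13)²
  = [1.645·0.4951 + 0.842·0.4583]² / 0.0169
  = [1.2003]² / 0.0169
  = 85.24
Round up → n = 86.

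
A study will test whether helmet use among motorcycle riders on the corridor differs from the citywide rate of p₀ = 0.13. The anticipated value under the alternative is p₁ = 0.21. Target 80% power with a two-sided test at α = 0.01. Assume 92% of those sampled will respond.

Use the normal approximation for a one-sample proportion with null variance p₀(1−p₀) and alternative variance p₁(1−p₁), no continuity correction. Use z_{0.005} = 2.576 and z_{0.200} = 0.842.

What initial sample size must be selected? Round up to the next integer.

n = [z_{α/2}·√(p₀q₀) + z_β·√(p₁q₁)]² / (p₁ − p₀)²
  = [2.576·√(0.13·0.87) + 0.842·√(0.21·0.79)]² / (0.08)²
  = [2.576·0.3363 + 0.842·0.4073]² / 0.0064
  = [1.2093]² / 0.0064
  = 228.49
Adjust for 92% response: 228.49 / 0.92 = 248.36.
Round up → n = 249.

n = 249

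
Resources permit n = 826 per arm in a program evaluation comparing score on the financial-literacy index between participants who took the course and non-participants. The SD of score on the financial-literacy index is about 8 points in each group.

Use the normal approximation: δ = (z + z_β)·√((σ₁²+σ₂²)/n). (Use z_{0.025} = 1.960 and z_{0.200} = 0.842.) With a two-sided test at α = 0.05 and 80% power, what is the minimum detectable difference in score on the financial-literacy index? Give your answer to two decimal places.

Minimum detectable difference ≈ 1.10 points

δ = (z_{α/2} + z_β) · √((σ₁²+σ₂²)/n)
  = (1.960 + 0.842) · √(128/826)
  = 2.802 · √0.15496
  = 2.802 · 0.3937
  = 1.1030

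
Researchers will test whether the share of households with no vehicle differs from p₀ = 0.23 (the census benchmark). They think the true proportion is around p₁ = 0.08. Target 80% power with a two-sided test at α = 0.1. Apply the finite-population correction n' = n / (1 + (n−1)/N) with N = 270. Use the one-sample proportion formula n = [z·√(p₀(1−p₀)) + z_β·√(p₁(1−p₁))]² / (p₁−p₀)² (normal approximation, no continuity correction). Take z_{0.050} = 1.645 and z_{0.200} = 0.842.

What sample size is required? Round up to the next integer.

n = [z_{α/2}·√(p₀q₀) + z_β·√(p₁q₁)]² / (p₁ − p₀)²
  = [1.645·√(0.23·0.77) + 0.842·√(0.08·0.92)]² / (-0.15)²
  = [1.645·0.4208 + 0.842·0.2713]² / 0.0225
  = [0.9207]² / 0.0225
  = 37.67
Finite-population correction (N = 270): 37.67 / (1 + (37.67 − 1)/270) = 33.17.
Round up → n = 34.

n = 34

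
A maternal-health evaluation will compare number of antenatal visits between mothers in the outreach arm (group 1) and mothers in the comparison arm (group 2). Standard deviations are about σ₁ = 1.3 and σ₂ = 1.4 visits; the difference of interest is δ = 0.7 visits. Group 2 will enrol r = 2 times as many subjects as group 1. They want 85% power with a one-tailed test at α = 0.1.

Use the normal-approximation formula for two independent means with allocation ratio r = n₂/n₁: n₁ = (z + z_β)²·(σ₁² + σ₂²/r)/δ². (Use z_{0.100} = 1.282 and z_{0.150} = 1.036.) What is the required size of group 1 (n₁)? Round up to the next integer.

n₁ = 30

n₁ = (z_α + z_β)² · (σ₁² + σ₂²/r) / δ²
   = (1.282 + 1.036)² · (1.3² + 1.4²/2) / 0.7²
   = 5.3731 · (1.69 + 0.98) / 0.49
   = 5.3731 · 2.67 / 0.49
   = 29.28
Round up → n₁ = 30; n₂ = r·n₁ = 2 × 30 = 60.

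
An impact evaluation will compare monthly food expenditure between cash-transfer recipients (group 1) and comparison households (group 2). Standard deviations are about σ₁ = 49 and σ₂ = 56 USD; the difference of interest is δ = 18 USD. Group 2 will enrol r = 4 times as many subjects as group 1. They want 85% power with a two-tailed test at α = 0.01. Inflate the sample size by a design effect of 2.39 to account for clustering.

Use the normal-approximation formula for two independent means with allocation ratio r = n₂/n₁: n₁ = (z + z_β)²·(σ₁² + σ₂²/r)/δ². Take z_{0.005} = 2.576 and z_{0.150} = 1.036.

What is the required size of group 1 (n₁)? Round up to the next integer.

n₁ = 307

n₁ = (z_{α/2} + z_β)² · (σ₁² + σ₂²/r) / δ²
   = (2.576 + 1.036)² · (49² + 56²/4) / 18²
   = 13.0465 · (2401 + 784) / 324
   = 13.0465 · 3185 / 324
   = 128.25
Design effect: 2.39 × 128.25 = 306.52.
Round up → n₁ = 307; n₂ = r·n₁ = 4 × 307 = 1228.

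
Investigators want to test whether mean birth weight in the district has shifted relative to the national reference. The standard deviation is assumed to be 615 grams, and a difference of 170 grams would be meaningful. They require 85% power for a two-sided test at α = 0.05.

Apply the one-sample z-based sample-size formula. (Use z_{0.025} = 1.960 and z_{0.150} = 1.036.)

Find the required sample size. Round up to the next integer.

n = 118

n = (z_{α/2} + z_β)² · σ² / δ²
  = (1.960 + 1.036)² · 615² / 170²
  = 8.9760 · 378225 / 28900
  = 117.47
Round up → n = 118.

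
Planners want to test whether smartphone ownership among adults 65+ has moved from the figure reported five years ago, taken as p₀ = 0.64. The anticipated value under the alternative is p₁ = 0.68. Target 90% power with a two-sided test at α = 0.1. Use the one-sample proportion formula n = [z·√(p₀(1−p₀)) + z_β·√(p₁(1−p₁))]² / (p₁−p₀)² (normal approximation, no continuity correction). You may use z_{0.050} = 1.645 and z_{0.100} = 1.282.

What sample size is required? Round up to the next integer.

n = 1204

n = [z_{α/2}·√(p₀q₀) + z_β·√(p₁q₁)]² / (p₁ − p₀)²
  = [1.645·√(0.64·0.36) + 1.282·√(0.68·0.32)]² / (0.04)²
  = [1.645·0.4800 + 1.282·0.4665]² / 0.0016
  = [1.3876]² / 0.0016
  = 1203.43
Round up → n = 1204.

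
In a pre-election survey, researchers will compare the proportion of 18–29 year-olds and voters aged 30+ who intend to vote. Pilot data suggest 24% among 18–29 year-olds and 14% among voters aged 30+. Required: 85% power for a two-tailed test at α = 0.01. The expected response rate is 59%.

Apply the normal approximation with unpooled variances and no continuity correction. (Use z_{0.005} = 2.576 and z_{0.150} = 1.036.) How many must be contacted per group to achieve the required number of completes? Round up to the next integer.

n = 670 per group

n = (z_{α/2} + z_β)² · [p₁(1−p₁) + p₂(1−p₂)] / (p₁ − p₂)²
  = (2.576 + 1.036)² · (0.24·0.76 + 0.14·0.86) / (0.10)²
  = (3.612)² · (0.1824 + 0.1204) / 0.0100
  = 13.0465 · 0.3028 / 0.0100
  = 395.05
Adjust for 59% response: 395.05 / 0.59 = 669.58.
Round up → n = 670 per group.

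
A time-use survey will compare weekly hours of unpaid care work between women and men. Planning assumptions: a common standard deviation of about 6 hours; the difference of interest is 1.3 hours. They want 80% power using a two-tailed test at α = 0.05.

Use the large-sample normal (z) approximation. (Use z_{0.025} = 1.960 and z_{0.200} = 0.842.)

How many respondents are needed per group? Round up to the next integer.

n = (z_{α/2} + z_β)² · (σ₁² + σ₂²) / δ²
  = (1.960 + 0.842)² · (2·6² = 72) / 1.3²
  = 7.8512 · 72 / 1.69
  = 334.49
Round up → n = 335 per group.

n = 335 per group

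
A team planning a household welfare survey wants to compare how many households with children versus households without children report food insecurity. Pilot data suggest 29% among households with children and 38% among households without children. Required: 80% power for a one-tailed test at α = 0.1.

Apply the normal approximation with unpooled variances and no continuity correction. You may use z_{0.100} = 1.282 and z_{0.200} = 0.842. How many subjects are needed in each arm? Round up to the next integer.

n = (z_α + z_β)² · [p₁(1−p₁) + p₂(1−p₂)] / (p₁ − p₂)²
  = (1.282 + 0.842)² · (0.29·0.71 + 0.38·0.62) / (-0.09)²
  = (2.124)² · (0.2059 + 0.2356) / 0.0081
  = 4.5114 · 0.4415 / 0.0081
  = 245.90
Round up → n = 246 per group.

n = 246 per group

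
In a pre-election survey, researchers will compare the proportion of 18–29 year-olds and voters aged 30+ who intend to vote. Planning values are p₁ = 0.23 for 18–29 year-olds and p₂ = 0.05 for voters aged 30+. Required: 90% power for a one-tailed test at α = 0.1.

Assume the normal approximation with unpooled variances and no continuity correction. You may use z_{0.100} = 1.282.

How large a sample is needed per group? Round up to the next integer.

n = 46 per group

n = (z_α + z_β)² · [p₁(1−p₁) + p₂(1−p₂)] / (p₁ − p₂)²
  = (1.282 + 1.282)² · (0.23·0.77 + 0.05·0.95) / (0.18)²
  = (2.564)² · (0.1771 + 0.0475) / 0.0324
  = 6.5741 · 0.2246 / 0.0324
  = 45.57
Round up → n = 46 per group.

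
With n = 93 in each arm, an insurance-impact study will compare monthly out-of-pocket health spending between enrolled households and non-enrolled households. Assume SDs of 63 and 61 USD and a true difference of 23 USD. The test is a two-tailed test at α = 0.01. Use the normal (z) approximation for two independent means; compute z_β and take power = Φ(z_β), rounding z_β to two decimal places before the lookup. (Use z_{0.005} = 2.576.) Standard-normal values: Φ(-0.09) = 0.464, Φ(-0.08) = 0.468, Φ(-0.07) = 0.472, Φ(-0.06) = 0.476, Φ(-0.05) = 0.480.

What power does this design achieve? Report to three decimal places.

z_β = δ·√(n/(σ₁²+σ₂²)) − z_{α/2}
    = 23 · √(93/7690) − 2.576
    = 23 · 0.10997 − 2.576
    = 2.5293 − 2.576 = -0.0467 → -0.05
Power = Φ(-0.05) = 0.480.

Power ≈ 0.480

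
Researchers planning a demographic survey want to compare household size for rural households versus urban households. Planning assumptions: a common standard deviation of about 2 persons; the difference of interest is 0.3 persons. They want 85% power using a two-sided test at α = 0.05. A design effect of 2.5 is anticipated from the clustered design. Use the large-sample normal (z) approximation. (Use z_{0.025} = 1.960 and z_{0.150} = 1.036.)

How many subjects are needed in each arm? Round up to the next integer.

n = (z_{α/2} + z_β)² · (σ₁² + σ₂²) / δ²
  = (1.960 + 1.036)² · (2·2² = 8) / 0.3²
  = 8.9760 · 8 / 0.09
  = 797.87
Design effect: 2.5 × 797.87 = 1994.67.
Round up → n = 1995 per group.

n = 1995 per group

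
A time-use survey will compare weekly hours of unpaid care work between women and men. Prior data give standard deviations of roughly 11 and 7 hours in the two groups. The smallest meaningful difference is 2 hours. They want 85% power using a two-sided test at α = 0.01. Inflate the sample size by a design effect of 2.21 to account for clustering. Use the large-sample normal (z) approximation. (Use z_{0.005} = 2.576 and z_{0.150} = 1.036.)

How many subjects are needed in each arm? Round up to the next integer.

n = (z_{α/2} + z_β)² · (σ₁² + σ₂²) / δ²
  = (2.576 + 1.036)² · (11² + 7² = 170) / 2²
  = 13.0465 · 170 / 4
  = 554.48
Design effect: 2.21 × 554.48 = 1225.40.
Round up → n = 1226 per group.

n = 1226 per group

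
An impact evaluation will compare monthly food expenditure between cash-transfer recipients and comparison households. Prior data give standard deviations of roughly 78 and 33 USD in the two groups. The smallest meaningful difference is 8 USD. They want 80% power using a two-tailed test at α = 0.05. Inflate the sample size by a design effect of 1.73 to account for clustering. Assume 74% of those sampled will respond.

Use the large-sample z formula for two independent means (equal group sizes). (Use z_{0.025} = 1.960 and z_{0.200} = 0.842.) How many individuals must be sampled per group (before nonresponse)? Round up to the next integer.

n = (z_{α/2} + z_β)² · (σ₁² + σ₂²) / δ²
  = (1.960 + 0.842)² · (78² + 33² = 7173) / 8²
  = 7.8512 · 7173 / 64
  = 879.95
Design effect: 1.73 × 879.95 = 1522.31.
Adjust for 74% response: 1522.31 / 0.74 = 2057.18.
Round up → n = 2058 per group.

n = 2058 per group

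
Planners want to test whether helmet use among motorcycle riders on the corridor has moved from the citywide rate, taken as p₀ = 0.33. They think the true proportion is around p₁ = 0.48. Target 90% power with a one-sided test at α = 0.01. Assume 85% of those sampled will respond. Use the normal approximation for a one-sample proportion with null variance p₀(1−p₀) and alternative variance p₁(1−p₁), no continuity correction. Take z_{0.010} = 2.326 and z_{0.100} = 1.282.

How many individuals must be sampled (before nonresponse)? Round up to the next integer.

n = [z_α·√(p₀q₀) + z_β·√(p₁q₁)]² / (p₁ − p₀)²
  = [2.326·√(0.33·0.67) + 1.282·√(0.48·0.52)]² / (0.15)²
  = [2.326·0.4702 + 1.282·0.4996]² / 0.0225
  = [1.7342]² / 0.0225
  = 133.66
Adjust for 85% response: 133.66 / 0.85 = 157.25.
Round up → n = 158.

n = 158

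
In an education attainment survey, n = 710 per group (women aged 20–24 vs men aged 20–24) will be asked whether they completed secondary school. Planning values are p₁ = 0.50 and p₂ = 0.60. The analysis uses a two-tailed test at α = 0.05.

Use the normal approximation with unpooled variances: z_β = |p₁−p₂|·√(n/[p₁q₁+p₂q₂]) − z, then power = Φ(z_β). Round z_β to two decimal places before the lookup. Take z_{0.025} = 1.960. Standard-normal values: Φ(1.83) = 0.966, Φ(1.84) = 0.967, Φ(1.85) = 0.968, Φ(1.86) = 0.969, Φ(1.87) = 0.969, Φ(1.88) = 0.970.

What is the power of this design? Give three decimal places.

z_β = |p₁−p₂|·√(n/[p₁q₁+p₂q₂]) − z_{α/2}
    = 0.10 · √(710/0.4900) − 1.960
    = 0.10 · 38.0655 − 1.960
    = 3.8065 − 1.960 = 1.8465 → 1.85
Power = Φ(1.85) = 0.968.

Power ≈ 0.968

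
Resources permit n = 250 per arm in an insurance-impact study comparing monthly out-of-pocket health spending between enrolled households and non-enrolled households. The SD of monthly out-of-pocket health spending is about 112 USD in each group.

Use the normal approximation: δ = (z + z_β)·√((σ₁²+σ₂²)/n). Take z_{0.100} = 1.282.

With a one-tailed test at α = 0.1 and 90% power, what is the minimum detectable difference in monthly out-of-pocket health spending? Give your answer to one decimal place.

Minimum detectable difference ≈ 25.7 USD

δ = (z_α + z_β) · √((σ₁²+σ₂²)/n)
  = (1.282 + 1.282) · √(25088/250)
  = 2.564 · √100.352
  = 2.564 · 10.0176
  = 25.6851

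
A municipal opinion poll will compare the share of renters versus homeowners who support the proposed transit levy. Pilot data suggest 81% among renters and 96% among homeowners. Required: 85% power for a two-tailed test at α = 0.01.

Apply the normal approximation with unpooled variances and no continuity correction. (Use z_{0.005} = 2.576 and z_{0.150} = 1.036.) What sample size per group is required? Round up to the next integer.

n = (z_{α/2} + z_β)² · [p₁(1−p₁) + p₂(1−p₂)] / (p₁ − p₂)²
  = (2.576 + 1.036)² · (0.81·0.19 + 0.96·0.04) / (-0.15)²
  = (3.612)² · (0.1539 + 0.0384) / 0.0225
  = 13.0465 · 0.1923 / 0.0225
  = 111.50
Round up → n = 112 per group.

n = 112 per group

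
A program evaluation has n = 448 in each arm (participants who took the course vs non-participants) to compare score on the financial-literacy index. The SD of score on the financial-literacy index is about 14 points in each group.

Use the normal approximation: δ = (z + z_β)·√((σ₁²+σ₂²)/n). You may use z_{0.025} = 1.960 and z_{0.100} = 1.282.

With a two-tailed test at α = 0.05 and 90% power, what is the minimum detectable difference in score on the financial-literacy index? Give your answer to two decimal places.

Minimum detectable difference ≈ 3.03 points

δ = (z_{α/2} + z_β) · √((σ₁²+σ₂²)/n)
  = (1.960 + 1.282) · √(392/448)
  = 3.242 · √0.875
  = 3.242 · 0.9354
  = 3.0326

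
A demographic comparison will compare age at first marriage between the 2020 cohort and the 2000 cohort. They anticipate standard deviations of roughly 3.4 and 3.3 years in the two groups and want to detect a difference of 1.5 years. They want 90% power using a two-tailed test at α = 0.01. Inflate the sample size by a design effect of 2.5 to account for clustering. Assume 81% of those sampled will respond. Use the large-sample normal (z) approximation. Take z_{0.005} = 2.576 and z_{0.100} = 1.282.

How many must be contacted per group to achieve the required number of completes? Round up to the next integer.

n = (z_{α/2} + z_β)² · (σ₁² + σ₂²) / δ²
  = (2.576 + 1.282)² · (3.4² + 3.3² = 22.45) / 1.5²
  = 14.8842 · 22.45 / 2.25
  = 148.51
Design effect: 2.5 × 148.51 = 371.28.
Adjust for 81% response: 371.28 / 0.81 = 458.37.
Round up → n = 459 per group.

n = 459 per group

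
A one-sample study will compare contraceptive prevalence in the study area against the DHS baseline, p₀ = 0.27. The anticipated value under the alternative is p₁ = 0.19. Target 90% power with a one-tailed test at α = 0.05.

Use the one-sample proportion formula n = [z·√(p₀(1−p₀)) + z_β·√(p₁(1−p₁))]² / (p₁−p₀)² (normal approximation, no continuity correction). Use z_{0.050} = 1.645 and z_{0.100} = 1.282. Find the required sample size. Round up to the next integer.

n = [z_α·√(p₀q₀) + z_β·√(p₁q₁)]² / (p₁ − p₀)²
  = [1.645·√(0.27·0.73) + 1.282·√(0.19·0.81)]² / (-0.08)²
  = [1.645·0.4440 + 1.282·0.3923]² / 0.0064
  = [1.2332]² / 0.0064
  = 237.64
Round up → n = 238.

n = 238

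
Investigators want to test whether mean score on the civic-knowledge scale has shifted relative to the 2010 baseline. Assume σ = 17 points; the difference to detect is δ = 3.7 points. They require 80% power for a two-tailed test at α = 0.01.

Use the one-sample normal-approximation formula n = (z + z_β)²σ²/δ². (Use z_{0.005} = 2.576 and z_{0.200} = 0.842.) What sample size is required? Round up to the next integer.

n = (z_{α/2} + z_β)² · σ² / δ²
  = (2.576 + 0.842)² · 17² / 3.7²
  = 11.6827 · 289 / 13.69
  = 246.63
Round up → n = 247.

n = 247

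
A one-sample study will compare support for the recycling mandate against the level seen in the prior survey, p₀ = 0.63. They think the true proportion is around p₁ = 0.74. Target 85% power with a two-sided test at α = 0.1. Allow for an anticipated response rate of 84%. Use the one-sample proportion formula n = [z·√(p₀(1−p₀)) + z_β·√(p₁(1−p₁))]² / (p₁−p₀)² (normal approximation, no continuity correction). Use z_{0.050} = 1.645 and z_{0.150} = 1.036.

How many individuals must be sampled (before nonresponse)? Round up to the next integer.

n = 154

n = [z_{α/2}·√(p₀q₀) + z_β·√(p₁q₁)]² / (p₁ − p₀)²
  = [1.645·√(0.63·0.37) + 1.036·√(0.74·0.26)]² / (0.11)²
  = [1.645·0.4828 + 1.036·0.4386]² / 0.0121
  = [1.2486]² / 0.0121
  = 128.85
Adjust for 84% response: 128.85 / 0.84 = 153.39.
Round up → n = 154.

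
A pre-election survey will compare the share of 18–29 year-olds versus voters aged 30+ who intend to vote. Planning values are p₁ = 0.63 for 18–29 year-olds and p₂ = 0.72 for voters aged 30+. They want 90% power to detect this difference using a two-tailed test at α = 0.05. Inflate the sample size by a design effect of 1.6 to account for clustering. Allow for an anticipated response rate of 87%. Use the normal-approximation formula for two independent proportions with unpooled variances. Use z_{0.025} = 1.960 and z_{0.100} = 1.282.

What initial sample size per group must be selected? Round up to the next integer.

n = (z_{α/2} + z_β)² · [p₁(1−p₁) + p₂(1−p₂)] / (p₁ − p₂)²
  = (1.960 + 1.282)² · (0.63·0.37 + 0.72·0.28) / (-0.09)²
  = (3.242)² · (0.2331 + 0.2016) / 0.0081
  = 10.5106 · 0.4347 / 0.0081
  = 564.07
Design effect: 1.6 × 564.07 = 902.51.
Adjust for 87% response: 902.51 / 0.87 = 1037.36.
Round up → n = 1038 per group.

n = 1038 per group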